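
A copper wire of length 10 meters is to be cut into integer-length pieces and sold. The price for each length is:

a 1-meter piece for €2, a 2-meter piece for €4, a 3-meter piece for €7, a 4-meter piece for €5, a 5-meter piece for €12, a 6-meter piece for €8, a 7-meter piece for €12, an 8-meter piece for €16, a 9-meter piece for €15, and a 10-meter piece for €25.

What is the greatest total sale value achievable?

Build v[k] bottom-up: v[k] = max over allowed piece i of (p[i] + v[k−i]).
v[1] = 2
v[2] = max(2+2, 4+0) = 4
v[3] = max(2+4, 4+2, 7+0) = 7
v[4] = max(2+7, 4+4, 7+2, 5+0) = 9
v[5] = max(2+9, 4+7, 7+4, 5+2, 12+0) = 12
v[6] = max(2+12, 4+9, 7+7, 5+4, 12+2, 8+0) = 14
v[7] = max(2+14, 4+12, 7+9, …, 8+2, 12+0) = 16
v[8] = max(2+16, 4+14, 7+12, …, 12+2, 16+0) = 19
v[9] = max(2+19, 4+16, 7+14, …, 16+2, 15+0) = 21
v[10] = max(2+21, 4+19, 7+16, …, 15+2, 25+0) = 25
Best is to sell the whole 10-meter piece uncut for €25.

25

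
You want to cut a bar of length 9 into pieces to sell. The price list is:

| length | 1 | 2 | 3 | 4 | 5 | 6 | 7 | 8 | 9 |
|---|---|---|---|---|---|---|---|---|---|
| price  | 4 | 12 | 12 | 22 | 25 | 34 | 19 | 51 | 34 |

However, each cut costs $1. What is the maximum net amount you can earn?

54

Build net[k] bottom-up: net[k] = max over allowed piece i of (p[i] + net[k−i]) − 1 per cut.
net[1] = 4
net[2] = 12
net[3] = 15  (first piece 1, then net[2]=12)
net[4] = 23  (first piece 2, then net[2]=12)
net[5] = 26  (first piece 1, then net[4]=23)
net[6] = 34  (first piece 2, then net[4]=23)
net[7] = 37  (first piece 1, then net[6]=34)
net[8] = 51
net[9] = 54  (first piece 1, then net[8]=51)
One optimal plan: pieces 8 + 1 (1 cut) → $55 − $1 = $54.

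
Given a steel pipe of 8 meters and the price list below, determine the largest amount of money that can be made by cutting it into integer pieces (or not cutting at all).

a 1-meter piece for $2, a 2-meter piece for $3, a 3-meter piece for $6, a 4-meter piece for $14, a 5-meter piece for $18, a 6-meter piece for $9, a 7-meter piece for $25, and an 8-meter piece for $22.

28

Build v[k] bottom-up: v[k] = max over allowed piece i of (p[i] + v[k−i]).
v[1] = 2
v[2] = 4  (first piece 1, then v[1]=2)
v[3] = 6  (first piece 1, then v[2]=4)
v[4] = 14
v[5] = 18
v[6] = 20  (first piece 1, then v[5]=18)
v[7] = 25
v[8] = 28  (first piece 4, then v[4]=14)
One optimal cutting: 4 + 4 → $14 + $14 = $28.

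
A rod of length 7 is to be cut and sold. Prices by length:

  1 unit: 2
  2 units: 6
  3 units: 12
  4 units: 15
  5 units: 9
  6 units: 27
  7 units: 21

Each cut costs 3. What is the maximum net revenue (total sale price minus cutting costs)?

Consider every possible first cut. v[k] is the best of p[i]+v[k−i] over all sellable i≤k, charging 3 whenever i<k.
v[1] = 2
v[2] = max(2+2-3, 6+0) = 6
v[3] = max(2+6-3, 6+2-3, 12+0) = 12
v[4] = max(2+12-3, 6+6-3, 12+2-3, 15+0) = 15
v[5] = max(2+15-3, 6+12-3, 12+6-3, 15+2-3, 9+0) = 15
v[6] = max(2+15-3, 6+15-3, 12+12-3, 15+6-3, 9+2-3, 27+0) = 27
v[7] = max(2+27-3, 6+15-3, 12+15-3, …, 27+2-3, 21+0) = 26
One optimal plan: pieces 6 + 1 (1 cut) → 29 − 3 = 26.

26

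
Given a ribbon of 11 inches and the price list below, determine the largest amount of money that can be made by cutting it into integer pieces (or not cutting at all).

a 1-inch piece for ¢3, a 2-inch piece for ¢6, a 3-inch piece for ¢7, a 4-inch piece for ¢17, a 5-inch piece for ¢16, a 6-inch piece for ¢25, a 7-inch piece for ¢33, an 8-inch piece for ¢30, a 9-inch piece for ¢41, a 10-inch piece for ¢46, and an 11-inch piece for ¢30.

50

Consider every possible first cut. best[k] is the best of p[i]+best[k−i] over all sellable i≤k.
best[1] = 3
best[2] = max(3+3, 6+0) = 6
best[3] = max(3+6, 6+3, 7+0) = 9
best[4] = max(3+9, 6+6, 7+3, 17+0) = 17
best[5] = max(3+17, 6+9, 7+6, 17+3, 16+0) = 20
best[6] = max(3+20, 6+17, 7+9, 17+6, 16+3, 25+0) = 25
best[7] = max(3+25, 6+20, 7+17, …, 25+3, 33+0) = 33
best[8] = max(3+33, 6+25, 7+20, …, 33+3, 30+0) = 36
best[9] = max(3+36, 6+33, 7+25, …, 30+3, 41+0) = 41
best[10] = max(3+41, 6+36, 7+33, …, 41+3, 46+0) = 46
best[11] = max(3+46, 6+41, 7+36, …, 46+3, 30+0) = 50
One optimal cutting: 7 + 4 → ¢33 + ¢17 = ¢50.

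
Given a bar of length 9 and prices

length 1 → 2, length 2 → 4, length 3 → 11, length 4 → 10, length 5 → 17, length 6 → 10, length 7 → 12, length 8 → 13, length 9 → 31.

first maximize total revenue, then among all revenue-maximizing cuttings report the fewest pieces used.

Consider every possible first cut. r[k] is the best of p[i]+r[k−i] over all sellable i≤k.
r[1] = 2
r[2] = 4  (first piece 1, then r[1]=2)
r[3] = 11
r[4] = 13  (first piece 1, then r[3]=11)
r[5] = 17
r[6] = 22  (first piece 3, then r[3]=11)
r[7] = 24  (first piece 1, then r[6]=22)
r[8] = 28  (first piece 3, then r[5]=17)
r[9] = 33  (first piece 3, then r[6]=22)
Maximum revenue is 33.
Now minimize piece count subject to staying optimal: for each k, pieces[k] = 1 + min over i with p[i]+r[k−i]=r[k] of pieces[k−i].
pieces[6] = 2
pieces[7] = 3
pieces[8] = 2
pieces[9] = 3

3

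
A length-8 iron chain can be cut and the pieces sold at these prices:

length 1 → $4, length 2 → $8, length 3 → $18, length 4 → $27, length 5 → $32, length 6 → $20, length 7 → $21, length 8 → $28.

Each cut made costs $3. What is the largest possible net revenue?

Consider every possible first cut. v[k] is the best of p[i]+v[k−i] over all sellable i≤k, charging 3 whenever i<k.
v[1] = 4
v[2] = max(4+4-3, 8+0) = 8
v[3] = max(4+8-3, 8+4-3, 18+0) = 18
v[4] = max(4+18-3, 8+8-3, 18+4-3, 27+0) = 27
v[5] = max(4+27-3, 8+18-3, 18+8-3, 27+4-3, 32+0) = 32
v[6] = max(4+32-3, 8+27-3, 18+18-3, 27+8-3, 32+4-3, 20+0) = 33
v[7] = max(4+33-3, 8+32-3, 18+27-3, …, 20+4-3, 21+0) = 42
v[8] = max(4+42-3, 8+33-3, 18+32-3, …, 21+4-3, 28+0) = 51
One optimal plan: pieces 4 + 4 (1 cut) → $54 − $3 = $51.

51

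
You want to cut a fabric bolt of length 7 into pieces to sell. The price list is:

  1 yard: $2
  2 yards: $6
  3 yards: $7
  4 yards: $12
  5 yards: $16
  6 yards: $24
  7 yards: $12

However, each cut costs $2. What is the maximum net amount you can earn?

Consider every possible first cut. r[k] is the best of p[i]+r[k−i] over all sellable i≤k, charging 2 whenever i<k.
r[1] = 2
r[2] = max(2+2-2, 6+0) = 6
r[3] = max(2+6-2, 6+2-2, 7+0) = 7
r[4] = max(2+7-2, 6+6-2, 7+2-2, 12+0) = 12
r[5] = max(2+12-2, 6+7-2, 7+6-2, 12+2-2, 16+0) = 16
r[6] = max(2+16-2, 6+12-2, 7+7-2, 12+6-2, 16+2-2, 24+0) = 24
r[7] = max(2+24-2, 6+16-2, 7+12-2, …, 24+2-2, 12+0) = 24
One optimal plan: pieces 6 + 1 (1 cut) → $26 − $2 = $24.

24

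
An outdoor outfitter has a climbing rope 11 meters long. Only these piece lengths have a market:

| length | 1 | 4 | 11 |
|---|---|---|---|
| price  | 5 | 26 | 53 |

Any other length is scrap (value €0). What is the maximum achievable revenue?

67

Build f[k] bottom-up: f[k] = max over allowed piece i of (p[i] + f[k−i]).
f[1] = 5
f[2] = 10  (first piece 1, then f[1]=5)
f[3] = 15  (first piece 1, then f[2]=10)
f[4] = max(5+15, 26+0) = 26
f[5] = max(5+26, 26+5) = 31
f[6] = max(5+31, 26+10) = 36
f[7] = max(5+36, 26+15) = 41
f[8] = max(5+41, 26+26) = 52
f[9] = max(5+52, 26+31) = 57
f[10] = max(5+57, 26+36) = 62
f[11] = max(5+62, 26+41, 53+0) = 67
One optimal cutting: 4 + 4 + 1 + 1 + 1 → €67.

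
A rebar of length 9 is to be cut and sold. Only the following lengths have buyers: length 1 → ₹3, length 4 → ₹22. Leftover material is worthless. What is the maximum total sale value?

47

Build best[k] bottom-up: best[k] = max over allowed piece i of (p[i] + best[k−i]).
best[1] = 3
best[2] = 6  (first piece 1, then best[1]=3)
best[3] = 9  (first piece 1, then best[2]=6)
best[4] = 22
best[5] = 25  (first piece 1, then best[4]=22)
best[6] = 28  (first piece 1, then best[5]=25)
best[7] = 31  (first piece 1, then best[6]=28)
best[8] = 44  (first piece 4, then best[4]=22)
best[9] = 47  (first piece 1, then best[8]=44)
One optimal cutting: 4 + 4 + 1 → ₹47.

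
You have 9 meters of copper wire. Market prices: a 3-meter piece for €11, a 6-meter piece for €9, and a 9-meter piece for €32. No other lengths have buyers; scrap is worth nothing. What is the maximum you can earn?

33

Consider every possible first cut. f[k] is the best of p[i]+f[k−i] over all sellable i≤k.
f[1] = 0
f[2] = 0
f[3] = 11
f[4] = 11
f[5] = 11
f[6] = max(11+11, 9+0) = 22
f[7] = max(11+11, 9+0) = 22
f[8] = max(11+11, 9+0) = 22
f[9] = max(11+22, 9+11, 32+0) = 33
One optimal cutting: 3 + 3 + 3 → €33.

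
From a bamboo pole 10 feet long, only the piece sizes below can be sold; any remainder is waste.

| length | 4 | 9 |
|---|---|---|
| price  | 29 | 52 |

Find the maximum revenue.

58

Build r[k] bottom-up: r[k] = max over allowed piece i of (p[i] + r[k−i]).
r[1] = 0
r[2] = 0
r[3] = 0
r[4] = 29
r[5] = 29
r[6] = 29
r[7] = 29
r[8] = 58  (first piece 4, then r[4]=29)
r[9] = max(29+29, 52+0) = 58
r[10] = max(29+29, 52+0) = 58
One optimal cutting: pieces 4 + 4 with 2 feet of scrap → $58.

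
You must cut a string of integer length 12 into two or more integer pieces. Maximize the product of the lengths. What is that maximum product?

Fill prod[k] for k=2..12: at each k try every first piece i and multiply by the better of (k−i) uncut or prod[k−i].
prod[2] = 1*max(1,0) = 1*1 = 1
prod[3] = 1*max(2,1) = 1*2 = 2
prod[4] = 2*max(2,1) = 2*2 = 4
prod[5] = 2*max(3,2) = 2*3 = 6
prod[6] = 3*max(3,2) = 3*3 = 9
prod[7] = 2*max(5,6) = 2*6 = 12
prod[8] = 2*max(6,9) = 2*9 = 18
prod[9] = 3*max(6,9) = 3*9 = 27
prod[10] = 2*max(8,18) = 2*18 = 36
prod[11] = 2*max(9,27) = 2*27 = 54
prod[12] = 3*max(9,27) = 3*27 = 81
One optimal split: 3 + 3 + 3 + 3; product 3*3*3*3 = 81.

81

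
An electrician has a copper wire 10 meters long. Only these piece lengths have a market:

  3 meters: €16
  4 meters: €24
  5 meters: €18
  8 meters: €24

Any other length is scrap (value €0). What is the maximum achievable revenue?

56

Build r[k] bottom-up: r[k] = max over allowed piece i of (p[i] + r[k−i]).
r[1] = 0
r[2] = 0
r[3] = 16
r[4] = max(16+0, 24+0) = 24
r[5] = max(16+0, 24+0, 18+0) = 24
r[6] = max(16+16, 24+0, 18+0) = 32
r[7] = max(16+24, 24+16, 18+0) = 40
r[8] = max(16+24, 24+24, 18+16, 24+0) = 48
r[9] = max(16+32, 24+24, 18+24, 24+0) = 48
r[10] = max(16+40, 24+32, 18+24, 24+0) = 56
One optimal cutting: 4 + 3 + 3 → €56.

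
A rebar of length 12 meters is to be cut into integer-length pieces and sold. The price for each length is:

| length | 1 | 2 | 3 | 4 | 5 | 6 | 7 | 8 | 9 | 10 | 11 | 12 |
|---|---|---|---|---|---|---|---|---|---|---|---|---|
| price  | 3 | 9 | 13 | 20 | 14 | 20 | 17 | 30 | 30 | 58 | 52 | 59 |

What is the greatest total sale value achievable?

Consider every possible first cut. R[k] is the best of p[i]+R[k−i] over all sellable i≤k.
R[1] = 3
R[2] = 9
R[3] = 13
R[4] = 20
R[5] = 23  (first piece 1, then R[4]=20)
R[6] = 29  (first piece 2, then R[4]=20)
R[7] = 33  (first piece 3, then R[4]=20)
R[8] = 40  (first piece 4, then R[4]=20)
R[9] = 43  (first piece 1, then R[8]=40)
R[10] = 58
R[11] = 61  (first piece 1, then R[10]=58)
R[12] = 67  (first piece 2, then R[10]=58)
One optimal cutting: 10 + 2 → ₹58 + ₹9 = ₹67.

67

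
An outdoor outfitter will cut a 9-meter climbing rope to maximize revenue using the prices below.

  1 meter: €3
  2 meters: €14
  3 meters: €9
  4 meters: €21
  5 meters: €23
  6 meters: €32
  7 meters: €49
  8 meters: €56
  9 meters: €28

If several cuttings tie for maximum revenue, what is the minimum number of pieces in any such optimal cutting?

2

Consider every possible first cut. r[k] is the best of p[i]+r[k−i] over all sellable i≤k.
r[1] = 3
r[2] = 14
r[3] = 17  (first piece 1, then r[2]=14)
r[4] = 28  (first piece 2, then r[2]=14)
r[5] = 31  (first piece 1, then r[4]=28)
r[6] = 42  (first piece 2, then r[4]=28)
r[7] = 49
r[8] = 56  (first piece 2, then r[6]=42)
r[9] = 63  (first piece 2, then r[7]=49)
Maximum revenue is €63.
Now minimize piece count subject to staying optimal: for each k, pieces[k] = 1 + min over i with p[i]+r[k−i]=r[k] of pieces[k−i].
pieces[6] = 3
pieces[7] = 1
pieces[8] = 1
pieces[9] = 2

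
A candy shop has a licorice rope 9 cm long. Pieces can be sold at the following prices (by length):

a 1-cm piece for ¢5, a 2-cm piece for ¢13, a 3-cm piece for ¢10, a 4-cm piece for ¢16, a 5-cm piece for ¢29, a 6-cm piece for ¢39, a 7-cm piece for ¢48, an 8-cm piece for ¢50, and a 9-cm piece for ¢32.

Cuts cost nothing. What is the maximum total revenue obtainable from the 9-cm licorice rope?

Consider every possible first cut. v[k] is the best of p[i]+v[k−i] over all sellable i≤k.
v[1] = 5
v[2] = 13
v[3] = 18  (first piece 1, then v[2]=13)
v[4] = 26  (first piece 2, then v[2]=13)
v[5] = 31  (first piece 1, then v[4]=26)
v[6] = 39  (first piece 2, then v[4]=26)
v[7] = 48
v[8] = 53  (first piece 1, then v[7]=48)
v[9] = 61  (first piece 2, then v[7]=48)
One optimal cutting: 7 + 2 → ¢48 + ¢13 = ¢61.

61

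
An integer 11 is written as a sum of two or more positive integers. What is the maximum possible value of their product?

54

Fill P[k] for k=2..11: at each k try every first piece i and multiply by the better of (k−i) uncut or P[k−i].
P[2] = 1·max(1,0) = 1·1 = 1
P[3] = max(1·2, 2·1) = 2
P[4] = max(1·3, 2·2, 3·1) = 4
P[5] = max(1·4, 2·3, 3·2, 4·1) = 6
P[6] = max(1·6, 2·4, 3·3, 4·2, 5·1) = 9
P[7] = max(1·9, 2·6, 3·4, 4·3, 5·2, 6·1) = 12
P[8] = max(1·12, 2·9, 3·6, …, 6·2, 7·1) = 18
P[9] = max(1·18, 2·12, 3·9, …, 7·2, 8·1) = 27
P[10] = max(1·27, 2·18, 3·12, …, 8·2, 9·1) = 36
P[11] = max(1·36, 2·27, 3·18, …, 9·2, 10·1) = 54
One optimal split: 3 + 3 + 3 + 2; product 3·3·3·2 = 54.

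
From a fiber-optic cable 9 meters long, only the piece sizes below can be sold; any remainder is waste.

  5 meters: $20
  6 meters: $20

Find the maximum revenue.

20

Build f[k] bottom-up: f[k] = max over allowed piece i of (p[i] + f[k−i]).
f[1] = 0
f[2] = 0
f[3] = 0
f[4] = 0
f[5] = 20
f[6] = max(20+0, 20+0) = 20
f[7] = max(20+0, 20+0) = 20
f[8] = max(20+0, 20+0) = 20
f[9] = max(20+0, 20+0) = 20
One optimal cutting: pieces 5 with 4 meters of scrap → $20.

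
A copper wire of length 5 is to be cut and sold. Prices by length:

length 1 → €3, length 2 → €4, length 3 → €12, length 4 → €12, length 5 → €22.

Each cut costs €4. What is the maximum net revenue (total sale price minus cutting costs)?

Consider every possible first cut. v[k] is the best of p[i]+v[k−i] over all sellable i≤k, charging 4 whenever i<k.
v[1] = 3
v[2] = max(3+3-4, 4+0) = 4
v[3] = max(3+4-4, 4+3-4, 12+0) = 12
v[4] = max(3+12-4, 4+4-4, 12+3-4, 12+0) = 12
v[5] = max(3+12-4, 4+12-4, 12+4-4, 12+3-4, 22+0) = 22
Best is to make no cuts and sell whole for €22.

22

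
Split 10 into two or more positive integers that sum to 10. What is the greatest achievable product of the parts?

Define P[k] = max over 1≤i<k of i · max(k−i, P[k−i]); the inner max lets the remainder stay uncut if that's better.
P[2] = 1×max(1,0) = 1×1 = 1
P[3] = 1×max(2,1) = 1×2 = 2
P[4] = 2×max(2,1) = 2×2 = 4
P[5] = 2×max(3,2) = 2×3 = 6
P[6] = 3×max(3,2) = 3×3 = 9
P[7] = 2×max(5,6) = 2×6 = 12
P[8] = 2×max(6,9) = 2×9 = 18
P[9] = 3×max(6,9) = 3×9 = 27
P[10] = 2×max(8,18) = 2×18 = 36
One optimal split: 3 + 3 + 2 + 2; product 3×3×2×2 = 36.

36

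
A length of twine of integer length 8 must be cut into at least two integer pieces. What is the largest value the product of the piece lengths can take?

18

Define g[k] = max over 1≤i<k of i · max(k−i, g[k−i]); the inner max lets the remainder stay uncut if that's better.
g[2] = 1·max(1,0) = 1·1 = 1
g[3] = 1·max(2,1) = 1·2 = 2
g[4] = 2·max(2,1) = 2·2 = 4
g[5] = 2·max(3,2) = 2·3 = 6
g[6] = 3·max(3,2) = 3·3 = 9
g[7] = 2·max(5,6) = 2·6 = 12
g[8] = 2·max(6,9) = 2·9 = 18
One optimal split: 3 + 3 + 2; product 3·3·2 = 18.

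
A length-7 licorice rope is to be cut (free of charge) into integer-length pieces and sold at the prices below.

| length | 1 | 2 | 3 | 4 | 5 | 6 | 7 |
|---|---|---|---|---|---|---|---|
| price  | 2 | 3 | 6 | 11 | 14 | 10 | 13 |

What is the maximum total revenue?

18

Let r[k] be the best obtainable value from length k. For each k, try every first piece i and keep the best of price[i] + r[k−i].
r[1] = 2
r[2] = max(2+2, 3+0) = 4
r[3] = max(2+4, 3+2, 6+0) = 6
r[4] = max(2+6, 3+4, 6+2, 11+0) = 11
r[5] = max(2+11, 3+6, 6+4, 11+2, 14+0) = 14
r[6] = max(2+14, 3+11, 6+6, 11+4, 14+2, 10+0) = 16
r[7] = max(2+16, 3+14, 6+11, …, 10+2, 13+0) = 18
One optimal cutting: 5 + 1 + 1 → ¢14 + ¢2 + ¢2 = ¢18.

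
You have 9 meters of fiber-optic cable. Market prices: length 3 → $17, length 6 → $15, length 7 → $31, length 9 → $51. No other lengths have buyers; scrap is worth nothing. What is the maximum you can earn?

51

Consider every possible first cut. r[k] is the best of p[i]+r[k−i] over all sellable i≤k.
r[1] = 0
r[2] = 0
r[3] = 17
r[4] = 17
r[5] = 17
r[6] = max(17+17, 15+0) = 34
r[7] = max(17+17, 15+0, 31+0) = 34
r[8] = max(17+17, 15+0, 31+0) = 34
r[9] = max(17+34, 15+17, 31+0, 51+0) = 51
One optimal cutting: 3 + 3 + 3 → $51.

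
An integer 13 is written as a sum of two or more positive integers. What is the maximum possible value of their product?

Fill m[k] for k=2..13: at each k try every first piece i and multiply by the better of (k−i) uncut or m[k−i].
m[2] = 1*max(1,0) = 1*1 = 1
m[3] = max(1*2, 2*1) = 2
m[4] = max(1*3, 2*2, 3*1) = 4
m[5] = max(1*4, 2*3, 3*2, 4*1) = 6
m[6] = max(1*6, 2*4, 3*3, 4*2, 5*1) = 9
m[7] = max(1*9, 2*6, 3*4, 4*3, 5*2, 6*1) = 12
m[8] = max(1*12, 2*9, 3*6, …, 6*2, 7*1) = 18
m[9] = max(1*18, 2*12, 3*9, …, 7*2, 8*1) = 27
m[10] = max(1*27, 2*18, 3*12, …, 8*2, 9*1) = 36
m[11] = max(1*36, 2*27, 3*18, …, 9*2, 10*1) = 54
m[12] = max(1*54, 2*36, 3*27, …, 10*2, 11*1) = 81
m[13] = max(1*81, 2*54, 3*36, …, 11*2, 12*1) = 108
One optimal split: 3 + 3 + 3 + 2 + 2; product 3*3*3*2*2 = 108.

108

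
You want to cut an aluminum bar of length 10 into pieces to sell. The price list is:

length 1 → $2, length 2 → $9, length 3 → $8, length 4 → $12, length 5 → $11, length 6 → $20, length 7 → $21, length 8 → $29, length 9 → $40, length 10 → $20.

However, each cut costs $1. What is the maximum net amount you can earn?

41

Let v[k] be the best obtainable value from length k. For each k, try every first piece i and keep the best of price[i] + v[k−i] minus the 1 cut fee when i<k.
v[1] = 2
v[2] = 9
v[3] = 10  (first piece 1, then v[2]=9)
v[4] = 17  (first piece 2, then v[2]=9)
v[5] = 18  (first piece 1, then v[4]=17)
v[6] = 25  (first piece 2, then v[4]=17)
v[7] = 26  (first piece 1, then v[6]=25)
v[8] = 33  (first piece 2, then v[6]=25)
v[9] = 40
v[10] = 41  (first piece 1, then v[9]=40)
One optimal plan: pieces 9 + 1 (1 cut) → $42 − $1 = $41.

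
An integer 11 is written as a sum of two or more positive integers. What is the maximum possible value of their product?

54

Let P[k] be the best product for length k (with at least one cut). For each first piece i, the rest contributes max(k−i, P[k−i]).
P[2] = 1×max(1,0) = 1×1 = 1
P[3] = 1×max(2,1) = 1×2 = 2
P[4] = 2×max(2,1) = 2×2 = 4
P[5] = 2×max(3,2) = 2×3 = 6
P[6] = 3×max(3,2) = 3×3 = 9
P[7] = 2×max(5,6) = 2×6 = 12
P[8] = 2×max(6,9) = 2×9 = 18
P[9] = 3×max(6,9) = 3×9 = 27
P[10] = 2×max(8,18) = 2×18 = 36
P[11] = 2×max(9,27) = 2×27 = 54
One optimal split: 3 + 3 + 3 + 2; product 3×3×3×2 = 54.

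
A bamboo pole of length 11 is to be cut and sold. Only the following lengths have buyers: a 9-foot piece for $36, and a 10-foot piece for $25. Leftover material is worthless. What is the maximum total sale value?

Let best[k] be the best obtainable value from length k. For each k, try every first piece i and keep the best of price[i] + best[k−i].
best[1] = 0
best[2] = 0
best[3] = 0
best[4] = 0
best[5] = 0
best[6] = 0
best[7] = 0
best[8] = 0
best[9] = 36
best[10] = max(36+0, 25+0) = 36
best[11] = max(36+0, 25+0) = 36
One optimal cutting: pieces 9 with 2 feet of scrap → $36.

36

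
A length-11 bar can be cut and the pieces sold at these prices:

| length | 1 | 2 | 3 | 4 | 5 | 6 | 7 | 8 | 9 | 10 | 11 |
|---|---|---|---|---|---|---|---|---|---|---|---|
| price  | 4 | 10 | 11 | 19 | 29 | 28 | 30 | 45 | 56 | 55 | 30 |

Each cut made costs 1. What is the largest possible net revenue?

65

Consider every possible first cut. r[k] is the best of p[i]+r[k−i] over all sellable i≤k, charging 1 whenever i<k.
r[1] = 4
r[2] = max(4+4-1, 10+0) = 10
r[3] = max(4+10-1, 10+4-1, 11+0) = 13
r[4] = max(4+13-1, 10+10-1, 11+4-1, 19+0) = 19
r[5] = max(4+19-1, 10+13-1, 11+10-1, 19+4-1, 29+0) = 29
r[6] = max(4+29-1, 10+19-1, 11+13-1, 19+10-1, 29+4-1, 28+0) = 32
r[7] = max(4+32-1, 10+29-1, 11+19-1, …, 28+4-1, 30+0) = 38
r[8] = max(4+38-1, 10+32-1, 11+29-1, …, 30+4-1, 45+0) = 45
r[9] = max(4+45-1, 10+38-1, 11+32-1, …, 45+4-1, 56+0) = 56
r[10] = max(4+56-1, 10+45-1, 11+38-1, …, 56+4-1, 55+0) = 59
r[11] = max(4+59-1, 10+56-1, 11+45-1, …, 55+4-1, 30+0) = 65
One optimal plan: pieces 9 + 2 (1 cut) → 66 − 1 = 65.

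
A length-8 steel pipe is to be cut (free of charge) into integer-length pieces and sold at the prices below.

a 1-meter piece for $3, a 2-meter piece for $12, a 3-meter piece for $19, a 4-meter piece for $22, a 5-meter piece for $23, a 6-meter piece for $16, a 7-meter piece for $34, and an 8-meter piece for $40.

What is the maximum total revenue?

50

Let best[k] be the best obtainable value from length k. For each k, try every first piece i and keep the best of price[i] + best[k−i].
best[1] = 3
best[2] = max(3+3, 12+0) = 12
best[3] = max(3+12, 12+3, 19+0) = 19
best[4] = max(3+19, 12+12, 19+3, 22+0) = 24
best[5] = max(3+24, 12+19, 19+12, 22+3, 23+0) = 31
best[6] = max(3+31, 12+24, 19+19, 22+12, 23+3, 16+0) = 38
best[7] = max(3+38, 12+31, 19+24, …, 16+3, 34+0) = 43
best[8] = max(3+43, 12+38, 19+31, …, 34+3, 40+0) = 50
One optimal cutting: 3 + 3 + 2 → $19 + $19 + $12 = $50.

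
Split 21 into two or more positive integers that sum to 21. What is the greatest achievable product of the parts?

Fill g[k] for k=2..21: at each k try every first piece i and multiply by the better of (k−i) uncut or g[k−i].
g[2] = 1·max(1,0) = 1·1 = 1
g[3] = 1·max(2,1) = 1·2 = 2
g[4] = 2·max(2,1) = 2·2 = 4
g[5] = 2·max(3,2) = 2·3 = 6
g[6] = 3·max(3,2) = 3·3 = 9
g[7] = 2·max(5,6) = 2·6 = 12
g[8] = 2·max(6,9) = 2·9 = 18
g[9] = 3·max(6,9) = 3·9 = 27
g[10] = 2·max(8,18) = 2·18 = 36
g[11] = 2·max(9,27) = 2·27 = 54
g[12] = 3·max(9,27) = 3·27 = 81
g[13] = 2·max(11,54) = 2·54 = 108
g[14] = 2·max(12,81) = 2·81 = 162
g[15] = 3·max(12,81) = 3·81 = 243
g[16] = 2·max(14,162) = 2·162 = 324
g[17] = 2·max(15,243) = 2·243 = 486
g[18] = 3·max(15,243) = 3·243 = 729
g[19] = 2·max(17,486) = 2·486 = 972
g[20] = 2·max(18,729) = 2·729 = 1458
g[21] = 3·max(18,729) = 3·729 = 2187
One optimal split: 3 + 3 + 3 + 3 + 3 + 3 + 3; product 3·3·3·3·3·3·3 = 2187.

2187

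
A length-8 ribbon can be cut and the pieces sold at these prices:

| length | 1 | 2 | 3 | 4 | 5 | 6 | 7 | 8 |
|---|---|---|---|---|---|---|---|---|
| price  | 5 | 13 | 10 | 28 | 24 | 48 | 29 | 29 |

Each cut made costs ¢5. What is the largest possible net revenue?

Build net[k] bottom-up: net[k] = max over allowed piece i of (p[i] + net[k−i]) − 5 per cut.
net[1] = 5
net[2] = 13
net[3] = 13  (first piece 1, then net[2]=13)
net[4] = 28
net[5] = 28  (first piece 1, then net[4]=28)
net[6] = 48
net[7] = 48  (first piece 1, then net[6]=48)
net[8] = 56  (first piece 2, then net[6]=48)
One optimal plan: pieces 6 + 2 (1 cut) → ¢61 − ¢5 = ¢56.

56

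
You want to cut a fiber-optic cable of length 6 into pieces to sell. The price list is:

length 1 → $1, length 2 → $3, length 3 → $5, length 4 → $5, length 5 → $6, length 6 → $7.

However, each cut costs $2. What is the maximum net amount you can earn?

Consider every possible first cut. v[k] is the best of p[i]+v[k−i] over all sellable i≤k, charging 2 whenever i<k.
v[1] = 1
v[2] = max(1+1-2, 3+0) = 3
v[3] = max(1+3-2, 3+1-2, 5+0) = 5
v[4] = max(1+5-2, 3+3-2, 5+1-2, 5+0) = 5
v[5] = max(1+5-2, 3+5-2, 5+3-2, 5+1-2, 6+0) = 6
v[6] = max(1+6-2, 3+5-2, 5+5-2, 5+3-2, 6+1-2, 7+0) = 8
One optimal plan: pieces 3 + 3 (1 cut) → $10 − $2 = $8.

8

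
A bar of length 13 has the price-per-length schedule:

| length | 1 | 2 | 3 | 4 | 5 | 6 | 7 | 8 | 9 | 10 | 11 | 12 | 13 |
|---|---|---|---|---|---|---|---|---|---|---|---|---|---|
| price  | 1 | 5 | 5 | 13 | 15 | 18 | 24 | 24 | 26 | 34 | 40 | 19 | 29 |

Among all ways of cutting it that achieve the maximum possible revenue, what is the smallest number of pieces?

2

Build r[k] bottom-up: r[k] = max over allowed piece i of (p[i] + r[k−i]).
r[1] = 1
r[2] = max(1+1, 5+0) = 5
r[3] = max(1+5, 5+1, 5+0) = 6
r[4] = max(1+6, 5+5, 5+1, 13+0) = 13
r[5] = max(1+13, 5+6, 5+5, 13+1, 15+0) = 15
r[6] = max(1+15, 5+13, 5+6, 13+5, 15+1, 18+0) = 18
r[7] = max(1+18, 5+15, 5+13, …, 18+1, 24+0) = 24
r[8] = max(1+24, 5+18, 5+15, …, 24+1, 24+0) = 26
r[9] = max(1+26, 5+24, 5+18, …, 24+1, 26+0) = 29
r[10] = max(1+29, 5+26, 5+24, …, 26+1, 34+0) = 34
r[11] = max(1+34, 5+29, 5+26, …, 34+1, 40+0) = 40
r[12] = max(1+40, 5+34, 5+29, …, 40+1, 19+0) = 41
r[13] = max(1+41, 5+40, 5+34, …, 19+1, 29+0) = 45
Maximum revenue is 45.
Now minimize piece count subject to staying optimal: for each k, pieces[k] = 1 + min over i with p[i]+r[k−i]=r[k] of pieces[k−i].
pieces[10] = 1
pieces[11] = 1
pieces[12] = 2
pieces[13] = 2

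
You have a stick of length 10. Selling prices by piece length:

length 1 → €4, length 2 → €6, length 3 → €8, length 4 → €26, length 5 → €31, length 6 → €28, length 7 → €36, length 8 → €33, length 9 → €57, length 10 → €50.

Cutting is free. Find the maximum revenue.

62

Consider every possible first cut. best[k] is the best of p[i]+best[k−i] over all sellable i≤k.
best[1] = 4
best[2] = max(4+4, 6+0) = 8
best[3] = max(4+8, 6+4, 8+0) = 12
best[4] = max(4+12, 6+8, 8+4, 26+0) = 26
best[5] = max(4+26, 6+12, 8+8, 26+4, 31+0) = 31
best[6] = max(4+31, 6+26, 8+12, 26+8, 31+4, 28+0) = 35
best[7] = max(4+35, 6+31, 8+26, …, 28+4, 36+0) = 39
best[8] = max(4+39, 6+35, 8+31, …, 36+4, 33+0) = 52
best[9] = max(4+52, 6+39, 8+35, …, 33+4, 57+0) = 57
best[10] = max(4+57, 6+52, 8+39, …, 57+4, 50+0) = 62
One optimal cutting: 5 + 5 → €31 + €31 = €62.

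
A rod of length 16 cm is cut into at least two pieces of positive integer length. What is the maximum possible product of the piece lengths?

324

Let g[k] be the best product for length k (with at least one cut). For each first piece i, the rest contributes max(k−i, g[k−i]).
g[2] = 1×max(1,0) = 1×1 = 1
g[3] = 1×max(2,1) = 1×2 = 2
g[4] = 2×max(2,1) = 2×2 = 4
g[5] = 2×max(3,2) = 2×3 = 6
g[6] = 3×max(3,2) = 3×3 = 9
g[7] = 2×max(5,6) = 2×6 = 12
g[8] = 2×max(6,9) = 2×9 = 18
g[9] = 3×max(6,9) = 3×9 = 27
g[10] = 2×max(8,18) = 2×18 = 36
g[11] = 2×max(9,27) = 2×27 = 54
g[12] = 3×max(9,27) = 3×27 = 81
g[13] = 2×max(11,54) = 2×54 = 108
g[14] = 2×max(12,81) = 2×81 = 162
g[15] = 3×max(12,81) = 3×81 = 243
g[16] = 2×max(14,162) = 2×162 = 324
One optimal split: 3 + 3 + 3 + 3 + 2 + 2; product 3×3×3×3×2×2 = 324.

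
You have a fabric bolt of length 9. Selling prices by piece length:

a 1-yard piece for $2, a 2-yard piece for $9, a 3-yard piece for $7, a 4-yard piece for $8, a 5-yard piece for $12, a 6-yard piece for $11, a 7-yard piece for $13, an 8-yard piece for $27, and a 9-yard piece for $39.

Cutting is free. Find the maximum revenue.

Let R[k] be the best obtainable value from length k. For each k, try every first piece i and keep the best of price[i] + R[k−i].
R[1] = 2
R[2] = max(2+2, 9+0) = 9
R[3] = max(2+9, 9+2, 7+0) = 11
R[4] = max(2+11, 9+9, 7+2, 8+0) = 18
R[5] = max(2+18, 9+11, 7+9, 8+2, 12+0) = 20
R[6] = max(2+20, 9+18, 7+11, 8+9, 12+2, 11+0) = 27
R[7] = max(2+27, 9+20, 7+18, …, 11+2, 13+0) = 29
R[8] = max(2+29, 9+27, 7+20, …, 13+2, 27+0) = 36
R[9] = max(2+36, 9+29, 7+27, …, 27+2, 39+0) = 39
Best is to sell the whole 9-yard piece uncut for $39.

39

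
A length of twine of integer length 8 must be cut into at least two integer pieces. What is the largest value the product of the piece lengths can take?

Let P[k] be the best product for length k (with at least one cut). For each first piece i, the rest contributes max(k−i, P[k−i]).
Small cases: P[2]=1.
P[3] = max(1×2, 2×1) = 2
P[4] = max(1×3, 2×2, 3×1) = 4
P[5] = max(1×4, 2×3, 3×2, 4×1) = 6
P[6] = max(1×6, 2×4, 3×3, 4×2, 5×1) = 9
P[7] = max(1×9, 2×6, 3×4, 4×3, 5×2, 6×1) = 12
P[8] = max(1×12, 2×9, 3×6, …, 6×2, 7×1) = 18
One optimal split: 3 + 3 + 2; product 3×3×2 = 18.

18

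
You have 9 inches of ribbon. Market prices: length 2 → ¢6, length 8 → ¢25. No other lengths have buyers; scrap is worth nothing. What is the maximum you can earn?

25

Consider every possible first cut. f[k] is the best of p[i]+f[k−i] over all sellable i≤k.
f[1] = 0
f[2] = 6
f[3] = 6
f[4] = 12  (first piece 2, then f[2]=6)
f[5] = 12
f[6] = 18  (first piece 2, then f[4]=12)
f[7] = 18
f[8] = max(6+18, 25+0) = 25
f[9] = max(6+18, 25+0) = 25
One optimal cutting: pieces 8 with 1 inch of scrap → ¢25.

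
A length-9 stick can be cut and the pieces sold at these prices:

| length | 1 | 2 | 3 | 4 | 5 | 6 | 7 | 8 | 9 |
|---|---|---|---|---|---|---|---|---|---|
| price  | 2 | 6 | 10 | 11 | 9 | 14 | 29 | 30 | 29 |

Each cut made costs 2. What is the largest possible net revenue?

Let v[k] be the best obtainable value from length k. For each k, try every first piece i and keep the best of price[i] + v[k−i] minus the 2 cut fee when i<k.
v[1] = 2
v[2] = max(2+2-2, 6+0) = 6
v[3] = max(2+6-2, 6+2-2, 10+0) = 10
v[4] = max(2+10-2, 6+6-2, 10+2-2, 11+0) = 11
v[5] = max(2+11-2, 6+10-2, 10+6-2, 11+2-2, 9+0) = 14
v[6] = max(2+14-2, 6+11-2, 10+10-2, 11+6-2, 9+2-2, 14+0) = 18
v[7] = max(2+18-2, 6+14-2, 10+11-2, …, 14+2-2, 29+0) = 29
v[8] = max(2+29-2, 6+18-2, 10+14-2, …, 29+2-2, 30+0) = 30
v[9] = max(2+30-2, 6+29-2, 10+18-2, …, 30+2-2, 29+0) = 33
One optimal plan: pieces 7 + 2 (1 cut) → 35 − 2 = 33.

33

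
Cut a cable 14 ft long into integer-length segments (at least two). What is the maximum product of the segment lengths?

162

Define prod[k] = max over 1≤i<k of i · max(k−i, prod[k−i]); the inner max lets the remainder stay uncut if that's better.
prod[2] = 1×max(1,0) = 1×1 = 1
prod[3] = 1×max(2,1) = 1×2 = 2
prod[4] = 2×max(2,1) = 2×2 = 4
prod[5] = 2×max(3,2) = 2×3 = 6
prod[6] = 3×max(3,2) = 3×3 = 9
prod[7] = 2×max(5,6) = 2×6 = 12
prod[8] = 2×max(6,9) = 2×9 = 18
prod[9] = 3×max(6,9) = 3×9 = 27
prod[10] = 2×max(8,18) = 2×18 = 36
prod[11] = 2×max(9,27) = 2×27 = 54
prod[12] = 3×max(9,27) = 3×27 = 81
prod[13] = 2×max(11,54) = 2×54 = 108
prod[14] = 2×max(12,81) = 2×81 = 162
One optimal split: 3 + 3 + 3 + 3 + 2; product 3×3×3×3×2 = 162.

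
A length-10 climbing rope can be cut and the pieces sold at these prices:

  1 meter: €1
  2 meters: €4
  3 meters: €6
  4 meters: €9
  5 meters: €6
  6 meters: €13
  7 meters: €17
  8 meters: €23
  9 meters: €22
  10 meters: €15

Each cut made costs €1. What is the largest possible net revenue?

Build net[k] bottom-up: net[k] = max over allowed piece i of (p[i] + net[k−i]) − 1 per cut.
net[1] = 1
net[2] = 4
net[3] = 6
net[4] = 9
net[5] = 9  (first piece 1, then net[4]=9)
net[6] = 13
net[7] = 17
net[8] = 23
net[9] = 23  (first piece 1, then net[8]=23)
net[10] = 26  (first piece 2, then net[8]=23)
One optimal plan: pieces 8 + 2 (1 cut) → €27 − €1 = €26.

26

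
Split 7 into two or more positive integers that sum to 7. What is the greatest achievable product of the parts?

12

Fill g[k] for k=2..7: at each k try every first piece i and multiply by the better of (k−i) uncut or g[k−i].
g[2] = 1×max(1,0) = 1×1 = 1
g[3] = max(1×2, 2×1) = 2
g[4] = max(1×3, 2×2, 3×1) = 4
g[5] = max(1×4, 2×3, 3×2, 4×1) = 6
g[6] = max(1×6, 2×4, 3×3, 4×2, 5×1) = 9
g[7] = max(1×9, 2×6, 3×4, 4×3, 5×2, 6×1) = 12
One optimal split: 3 + 2 + 2; product 3×2×2 = 12.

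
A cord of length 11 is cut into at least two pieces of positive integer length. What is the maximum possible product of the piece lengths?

54

Define P[k] = max over 1≤i<k of i · max(k−i, P[k−i]); the inner max lets the remainder stay uncut if that's better.
P[2] = 1*max(1,0) = 1*1 = 1
P[3] = max(1*2, 2*1) = 2
P[4] = max(1*3, 2*2, 3*1) = 4
P[5] = max(1*4, 2*3, 3*2, 4*1) = 6
P[6] = max(1*6, 2*4, 3*3, 4*2, 5*1) = 9
P[7] = max(1*9, 2*6, 3*4, 4*3, 5*2, 6*1) = 12
P[8] = max(1*12, 2*9, 3*6, …, 6*2, 7*1) = 18
P[9] = max(1*18, 2*12, 3*9, …, 7*2, 8*1) = 27
P[10] = max(1*27, 2*18, 3*12, …, 8*2, 9*1) = 36
P[11] = max(1*36, 2*27, 3*18, …, 9*2, 10*1) = 54
One optimal split: 3 + 3 + 3 + 2; product 3*3*3*2 = 54.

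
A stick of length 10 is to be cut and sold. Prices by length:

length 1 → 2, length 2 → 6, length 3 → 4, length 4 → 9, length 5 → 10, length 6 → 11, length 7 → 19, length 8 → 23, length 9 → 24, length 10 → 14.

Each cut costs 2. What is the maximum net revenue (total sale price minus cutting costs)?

27

Consider every possible first cut. net[k] is the best of p[i]+net[k−i] over all sellable i≤k, charging 2 whenever i<k.
net[1] = 2
net[2] = 6
net[3] = 6  (first piece 1, then net[2]=6)
net[4] = 10  (first piece 2, then net[2]=6)
net[5] = 10  (first piece 1, then net[4]=10)
net[6] = 14  (first piece 2, then net[4]=10)
net[7] = 19
net[8] = 23
net[9] = 24
net[10] = 27  (first piece 2, then net[8]=23)
One optimal plan: pieces 8 + 2 (1 cut) → 29 − 2 = 27.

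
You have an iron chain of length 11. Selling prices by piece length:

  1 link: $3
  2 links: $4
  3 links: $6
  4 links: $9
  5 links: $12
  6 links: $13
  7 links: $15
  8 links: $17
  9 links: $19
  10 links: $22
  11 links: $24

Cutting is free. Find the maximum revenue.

Consider every possible first cut. R[k] is the best of p[i]+R[k−i] over all sellable i≤k.
R[1] = 3
R[2] = max(3+3, 4+0) = 6
R[3] = max(3+6, 4+3, 6+0) = 9
R[4] = max(3+9, 4+6, 6+3, 9+0) = 12
R[5] = max(3+12, 4+9, 6+6, 9+3, 12+0) = 15
R[6] = max(3+15, 4+12, 6+9, 9+6, 12+3, 13+0) = 18
R[7] = max(3+18, 4+15, 6+12, …, 13+3, 15+0) = 21
R[8] = max(3+21, 4+18, 6+15, …, 15+3, 17+0) = 24
R[9] = max(3+24, 4+21, 6+18, …, 17+3, 19+0) = 27
R[10] = max(3+27, 4+24, 6+21, …, 19+3, 22+0) = 30
R[11] = max(3+30, 4+27, 6+24, …, 22+3, 24+0) = 33
One optimal cutting: 1 + 1 + 1 + 1 + 1 + 1 + 1 + 1 + 1 + 1 + 1 → $3 + $3 + $3 + $3 + $3 + $3 + $3 + $3 + $3 + $3 + $3 = $33.

33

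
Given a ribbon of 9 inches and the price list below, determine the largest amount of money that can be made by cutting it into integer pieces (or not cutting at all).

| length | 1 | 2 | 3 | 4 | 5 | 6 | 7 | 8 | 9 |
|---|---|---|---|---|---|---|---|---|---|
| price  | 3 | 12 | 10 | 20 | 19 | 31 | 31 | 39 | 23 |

Consider every possible first cut. best[k] is the best of p[i]+best[k−i] over all sellable i≤k.
best[1] = 3
best[2] = 12
best[3] = 15  (first piece 1, then best[2]=12)
best[4] = 24  (first piece 2, then best[2]=12)
best[5] = 27  (first piece 1, then best[4]=24)
best[6] = 36  (first piece 2, then best[4]=24)
best[7] = 39  (first piece 1, then best[6]=36)
best[8] = 48  (first piece 2, then best[6]=36)
best[9] = 51  (first piece 1, then best[8]=48)
One optimal cutting: 2 + 2 + 2 + 2 + 1 → ¢12 + ¢12 + ¢12 + ¢12 + ¢3 = ¢51.

51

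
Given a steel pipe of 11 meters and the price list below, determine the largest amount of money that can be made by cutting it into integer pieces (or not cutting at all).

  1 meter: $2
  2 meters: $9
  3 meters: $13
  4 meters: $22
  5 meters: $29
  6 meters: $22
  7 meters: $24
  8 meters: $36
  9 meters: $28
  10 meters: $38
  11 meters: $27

60

Build R[k] bottom-up: R[k] = max over allowed piece i of (p[i] + R[k−i]).
R[1] = 2
R[2] = 9
R[3] = 13
R[4] = 22
R[5] = 29
R[6] = 31  (first piece 1, then R[5]=29)
R[7] = 38  (first piece 2, then R[5]=29)
R[8] = 44  (first piece 4, then R[4]=22)
R[9] = 51  (first piece 4, then R[5]=29)
R[10] = 58  (first piece 5, then R[5]=29)
R[11] = 60  (first piece 1, then R[10]=58)
One optimal cutting: 5 + 5 + 1 → $29 + $29 + $2 = $60.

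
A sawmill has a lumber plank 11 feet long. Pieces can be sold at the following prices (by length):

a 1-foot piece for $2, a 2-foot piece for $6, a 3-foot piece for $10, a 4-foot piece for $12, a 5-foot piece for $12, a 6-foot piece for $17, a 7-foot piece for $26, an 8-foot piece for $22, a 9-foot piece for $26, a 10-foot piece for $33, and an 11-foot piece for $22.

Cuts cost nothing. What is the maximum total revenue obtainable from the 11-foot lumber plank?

Build v[k] bottom-up: v[k] = max over allowed piece i of (p[i] + v[k−i]).
v[1] = 2
v[2] = 6
v[3] = 10
v[4] = 12  (first piece 1, then v[3]=10)
v[5] = 16  (first piece 2, then v[3]=10)
v[6] = 20  (first piece 3, then v[3]=10)
v[7] = 26
v[8] = 28  (first piece 1, then v[7]=26)
v[9] = 32  (first piece 2, then v[7]=26)
v[10] = 36  (first piece 3, then v[7]=26)
v[11] = 38  (first piece 1, then v[10]=36)
One optimal cutting: 7 + 3 + 1 → $26 + $10 + $2 = $38.

38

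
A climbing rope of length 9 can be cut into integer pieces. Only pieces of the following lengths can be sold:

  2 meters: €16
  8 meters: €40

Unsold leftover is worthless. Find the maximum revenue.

Let f[k] be the best obtainable value from length k. For each k, try every first piece i and keep the best of price[i] + f[k−i].
f[1] = 0
f[2] = 16
f[3] = 16
f[4] = 32  (first piece 2, then f[2]=16)
f[5] = 32
f[6] = 48  (first piece 2, then f[4]=32)
f[7] = 48
f[8] = max(16+48, 40+0) = 64
f[9] = max(16+48, 40+0) = 64
One optimal cutting: pieces 2 + 2 + 2 + 2 with 1 meter of scrap → €64.

64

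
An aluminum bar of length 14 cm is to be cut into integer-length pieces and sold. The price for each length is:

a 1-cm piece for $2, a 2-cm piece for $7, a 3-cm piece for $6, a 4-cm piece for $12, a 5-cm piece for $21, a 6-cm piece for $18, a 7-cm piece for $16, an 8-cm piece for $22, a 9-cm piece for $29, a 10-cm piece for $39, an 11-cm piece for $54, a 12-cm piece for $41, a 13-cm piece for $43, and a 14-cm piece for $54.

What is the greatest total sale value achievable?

63

Let v[k] be the best obtainable value from length k. For each k, try every first piece i and keep the best of price[i] + v[k−i].
v[1] = 2
v[2] = max(2+2, 7+0) = 7
v[3] = max(2+7, 7+2, 6+0) = 9
v[4] = max(2+9, 7+7, 6+2, 12+0) = 14
v[5] = max(2+14, 7+9, 6+7, 12+2, 21+0) = 21
v[6] = max(2+21, 7+14, 6+9, 12+7, 21+2, 18+0) = 23
v[7] = max(2+23, 7+21, 6+14, …, 18+2, 16+0) = 28
v[8] = max(2+28, 7+23, 6+21, …, 16+2, 22+0) = 30
v[9] = max(2+30, 7+28, 6+23, …, 22+2, 29+0) = 35
v[10] = max(2+35, 7+30, 6+28, …, 29+2, 39+0) = 42
v[11] = max(2+42, 7+35, 6+30, …, 39+2, 54+0) = 54
v[12] = max(2+54, 7+42, 6+35, …, 54+2, 41+0) = 56
v[13] = max(2+56, 7+54, 6+42, …, 41+2, 43+0) = 61
v[14] = max(2+61, 7+56, 6+54, …, 43+2, 54+0) = 63
One optimal cutting: 11 + 2 + 1 → $54 + $7 + $2 = $63.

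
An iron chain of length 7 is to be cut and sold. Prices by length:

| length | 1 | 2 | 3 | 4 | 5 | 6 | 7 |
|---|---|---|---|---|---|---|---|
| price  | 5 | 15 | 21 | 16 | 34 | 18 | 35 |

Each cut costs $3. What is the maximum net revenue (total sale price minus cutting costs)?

Let net[k] be the best obtainable value from length k. For each k, try every first piece i and keep the best of price[i] + net[k−i] minus the 3 cut fee when i<k.
net[1] = 5
net[2] = max(5+5-3, 15+0) = 15
net[3] = max(5+15-3, 15+5-3, 21+0) = 21
net[4] = max(5+21-3, 15+15-3, 21+5-3, 16+0) = 27
net[5] = max(5+27-3, 15+21-3, 21+15-3, 16+5-3, 34+0) = 34
net[6] = max(5+34-3, 15+27-3, 21+21-3, 16+15-3, 34+5-3, 18+0) = 39
net[7] = max(5+39-3, 15+34-3, 21+27-3, …, 18+5-3, 35+0) = 46
One optimal plan: pieces 5 + 2 (1 cut) → $49 − $3 = $46.

46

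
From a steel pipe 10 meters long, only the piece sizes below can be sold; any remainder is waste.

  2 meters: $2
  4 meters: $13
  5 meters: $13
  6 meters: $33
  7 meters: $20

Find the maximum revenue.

Let r[k] be the best obtainable value from length k. For each k, try every first piece i and keep the best of price[i] + r[k−i].
r[1] = 0
r[2] = 2
r[3] = 2
r[4] = max(2+2, 13+0) = 13
r[5] = max(2+2, 13+0, 13+0) = 13
r[6] = max(2+13, 13+2, 13+0, 33+0) = 33
r[7] = max(2+13, 13+2, 13+2, 33+0, 20+0) = 33
r[8] = max(2+33, 13+13, 13+2, 33+2, 20+0) = 35
r[9] = max(2+33, 13+13, 13+13, 33+2, 20+2) = 35
r[10] = max(2+35, 13+33, 13+13, 33+13, 20+2) = 46
One optimal cutting: 6 + 4 → $46.

46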